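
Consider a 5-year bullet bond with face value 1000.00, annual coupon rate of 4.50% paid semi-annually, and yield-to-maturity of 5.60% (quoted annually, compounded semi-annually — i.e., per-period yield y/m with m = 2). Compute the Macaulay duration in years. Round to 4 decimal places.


Answer: Macaulay duration = 4.5189 years

Derivation:
Coupon per period c = face * coupon_rate / m = 22.500000
Periods per year m = 2; per-period yield y/m = 0.028000
Number of cashflows N = 10
Cashflows (t years, CF_t, discount factor 1/(1+y/m)^(m*t), PV):
  t = 0.5000: CF_t = 22.500000, DF = 0.972763, PV = 21.887160
  t = 1.0000: CF_t = 22.500000, DF = 0.946267, PV = 21.291011
  t = 1.5000: CF_t = 22.500000, DF = 0.920493, PV = 20.711100
  t = 2.0000: CF_t = 22.500000, DF = 0.895422, PV = 20.146985
  t = 2.5000: CF_t = 22.500000, DF = 0.871033, PV = 19.598234
  t = 3.0000: CF_t = 22.500000, DF = 0.847308, PV = 19.064430
  t = 3.5000: CF_t = 22.500000, DF = 0.824230, PV = 18.545166
  t = 4.0000: CF_t = 22.500000, DF = 0.801780, PV = 18.040044
  t = 4.5000: CF_t = 22.500000, DF = 0.779941, PV = 17.548681
  t = 5.0000: CF_t = 1022.500000, DF = 0.758698, PV = 775.768552
Price P = sum_t PV_t = 952.601363
Macaulay numerator sum_t t * PV_t:
  t * PV_t at t = 0.5000: 10.943580
  t * PV_t at t = 1.0000: 21.291011
  t * PV_t at t = 1.5000: 31.066651
  t * PV_t at t = 2.0000: 40.293970
  t * PV_t at t = 2.5000: 48.995586
  t * PV_t at t = 3.0000: 57.193291
  t * PV_t at t = 3.5000: 64.908080
  t * PV_t at t = 4.0000: 72.160177
  t * PV_t at t = 4.5000: 78.969066
  t * PV_t at t = 5.0000: 3878.842759
Macaulay duration D = (sum_t t * PV_t) / P = 4304.664169 / 952.601363 = 4.518852


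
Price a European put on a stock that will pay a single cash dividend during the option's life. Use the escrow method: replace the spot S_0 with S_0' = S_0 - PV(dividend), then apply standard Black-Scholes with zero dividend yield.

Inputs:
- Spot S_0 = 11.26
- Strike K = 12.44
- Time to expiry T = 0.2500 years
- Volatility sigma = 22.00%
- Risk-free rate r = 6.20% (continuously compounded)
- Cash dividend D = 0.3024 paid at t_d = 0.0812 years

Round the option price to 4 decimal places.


PV(D) = D * exp(-r * t_d) = 0.3024 * 0.99497825 = 0.30088142
S_0' = S_0 - PV(D) = 11.2600 - 0.30088142 = 10.95911858
d1 = (ln(S_0'/K) + (r + sigma^2/2)*T) / (sigma*sqrt(T)) = -0.95632028
d2 = d1 - sigma*sqrt(T) = -1.06632028
exp(-rT) = 0.98461951
N(-d1) = 0.83054478; N(-d2) = 0.85686056
P = K * exp(-rT) * N(-d2) - S_0' * N(-d1) = 12.4400 * 0.98461951 * 0.85686056 - 10.95911858 * 0.83054478 = 1.3934

Answer: Price = 1.3934


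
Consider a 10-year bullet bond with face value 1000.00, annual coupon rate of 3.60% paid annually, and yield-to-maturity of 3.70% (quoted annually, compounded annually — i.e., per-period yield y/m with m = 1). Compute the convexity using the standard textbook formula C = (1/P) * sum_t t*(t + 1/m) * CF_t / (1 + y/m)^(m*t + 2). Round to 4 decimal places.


Answer: Convexity = 82.9602

Derivation:
Coupon per period c = face * coupon_rate / m = 36.000000
Periods per year m = 1; per-period yield y/m = 0.037000
Number of cashflows N = 10
Cashflows (t years, CF_t, discount factor 1/(1+y/m)^(m*t), PV):
  t = 1.0000: CF_t = 36.000000, DF = 0.964320, PV = 34.715526
  t = 2.0000: CF_t = 36.000000, DF = 0.929913, PV = 33.476881
  t = 3.0000: CF_t = 36.000000, DF = 0.896734, PV = 32.282431
  t = 4.0000: CF_t = 36.000000, DF = 0.864739, PV = 31.130599
  t = 5.0000: CF_t = 36.000000, DF = 0.833885, PV = 30.019864
  t = 6.0000: CF_t = 36.000000, DF = 0.804132, PV = 28.948760
  t = 7.0000: CF_t = 36.000000, DF = 0.775441, PV = 27.915872
  t = 8.0000: CF_t = 36.000000, DF = 0.747773, PV = 26.919838
  t = 9.0000: CF_t = 36.000000, DF = 0.721093, PV = 25.959343
  t = 10.0000: CF_t = 1036.000000, DF = 0.695364, PV = 720.397491
Price P = sum_t PV_t = 991.766605
Convexity numerator sum_t t*(t + 1/m) * CF_t / (1+y/m)^(m*t + 2):
  t = 1.0000: term = 64.564862
  t = 2.0000: term = 186.783593
  t = 3.0000: term = 360.238367
  t = 4.0000: term = 578.975196
  t = 5.0000: term = 837.476175
  t = 6.0000: term = 1130.633216
  t = 7.0000: term = 1453.723196
  t = 8.0000: term = 1802.384456
  t = 9.0000: term = 2172.594571
  t = 10.0000: term = 73689.797639
Convexity = (1/P) * sum = 82277.171270 / 991.766605 = 82.960216


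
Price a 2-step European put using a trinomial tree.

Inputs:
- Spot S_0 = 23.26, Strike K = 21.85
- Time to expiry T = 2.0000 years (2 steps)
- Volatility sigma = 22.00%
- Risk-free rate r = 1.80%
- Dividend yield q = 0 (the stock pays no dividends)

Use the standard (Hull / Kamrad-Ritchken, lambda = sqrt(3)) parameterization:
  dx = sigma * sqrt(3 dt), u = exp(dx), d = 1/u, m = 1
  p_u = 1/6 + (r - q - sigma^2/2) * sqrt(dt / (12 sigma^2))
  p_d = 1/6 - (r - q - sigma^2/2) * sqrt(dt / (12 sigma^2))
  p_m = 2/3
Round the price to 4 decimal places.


Answer: Price = V(0,0) = 1.6641

Derivation:
dt = T/N = 1.000000; dx = sigma*sqrt(3*dt) = 0.381051
u = exp(dx) = 1.463823; d = 1/u = 0.683143
p_u = 0.158531, p_m = 0.666667, p_d = 0.174802
Discount per step: exp(-r*dt) = 0.982161
Stock lattice S(k, j) with j the centered position index:
  k=0: S(0,+0) = 23.2600
  k=1: S(1,-1) = 15.8899; S(1,+0) = 23.2600; S(1,+1) = 34.0485
  k=2: S(2,-2) = 10.8551; S(2,-1) = 15.8899; S(2,+0) = 23.2600; S(2,+1) = 34.0485; S(2,+2) = 49.8410
Terminal payoffs V(N, j) = max(K - S_T, 0):
  V(2,-2) = 10.994924; V(2,-1) = 5.960096; V(2,+0) = 0.000000; V(2,+1) = 0.000000; V(2,+2) = 0.000000
Backward induction: V(k, j) = exp(-r*dt) * [p_u * V(k+1, j+1) + p_m * V(k+1, j) + p_d * V(k+1, j-1)]
  V(1,-1) = exp(-r*dt) * [p_u*0.000000 + p_m*5.960096 + p_d*10.994924] = 5.790166
  V(1,+0) = exp(-r*dt) * [p_u*0.000000 + p_m*0.000000 + p_d*5.960096] = 1.023252
  V(1,+1) = exp(-r*dt) * [p_u*0.000000 + p_m*0.000000 + p_d*0.000000] = 0.000000
  V(0,+0) = exp(-r*dt) * [p_u*0.000000 + p_m*1.023252 + p_d*5.790166] = 1.664076


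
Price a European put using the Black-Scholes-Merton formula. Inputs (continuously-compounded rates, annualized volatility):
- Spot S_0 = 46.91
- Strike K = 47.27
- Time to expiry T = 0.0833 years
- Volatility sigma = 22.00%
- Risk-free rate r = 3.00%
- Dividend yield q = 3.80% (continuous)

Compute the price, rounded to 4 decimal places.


d1 = (ln(S/K) + (r - q + 0.5*sigma^2) * T) / (sigma * sqrt(T)) = -0.09914844
d2 = d1 - sigma * sqrt(T) = -0.16264427
exp(-rT) = 0.99750412; exp(-qT) = 0.99683960
P = K * exp(-rT) * N(-d2) - S_0 * exp(-qT) * N(-d1)
N(-d1) = 0.53948980; N(-d2) = 0.56460074
P = 47.2700 * 0.99750412 * 0.56460074 - 46.9100 * 0.99683960 * 0.53948980 = 1.3946

Answer: Price = 1.3946


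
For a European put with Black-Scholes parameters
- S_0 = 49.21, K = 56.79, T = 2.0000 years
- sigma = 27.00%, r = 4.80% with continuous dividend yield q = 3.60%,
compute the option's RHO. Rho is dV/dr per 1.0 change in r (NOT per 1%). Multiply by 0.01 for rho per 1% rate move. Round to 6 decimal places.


Answer: Rho = -71.465717

Derivation:
d1 = -0.1214217550; d2 = -0.5032594168
phi(d1) = 0.3960122418; exp(-qT) = 0.9305308958; exp(-rT) = 0.9084640161
N(-d2) = 0.6926090523
Rho = -K*T*exp(-rT)*N(-d2) = -56.7900 * 2.0000 * 0.9084640161 * 0.6926090523 = -71.465717


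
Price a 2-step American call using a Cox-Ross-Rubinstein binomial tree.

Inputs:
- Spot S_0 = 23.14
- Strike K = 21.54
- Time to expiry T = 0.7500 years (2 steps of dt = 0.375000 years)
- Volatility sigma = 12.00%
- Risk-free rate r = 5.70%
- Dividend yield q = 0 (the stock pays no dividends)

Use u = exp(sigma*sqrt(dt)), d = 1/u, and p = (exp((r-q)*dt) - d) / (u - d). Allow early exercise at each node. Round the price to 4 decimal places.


dt = T/N = 0.375000
u = exp(sigma*sqrt(dt)) = 1.076252; d = 1/u = 0.929150
p = (exp((r-q)*dt) - d) / (u - d) = 0.628509
Discount per step: exp(-r*dt) = 0.978852
Stock lattice S(k, i) with i counting down-moves:
  k=0: S(0,0) = 23.1400
  k=1: S(1,0) = 24.9045; S(1,1) = 21.5005
  k=2: S(2,0) = 26.8035; S(2,1) = 23.1400; S(2,2) = 19.9772
Terminal payoffs V(N, i) = max(S_T - K, 0):
  V(2,0) = 5.263490; V(2,1) = 1.600000; V(2,2) = 0.000000
Backward induction: V(k, i) = exp(-r*dt) * [p * V(k+1, i) + (1-p) * V(k+1, i+1)]; then take max(V_cont, immediate exercise) for American.
  V(1,0) = exp(-r*dt) * [p*5.263490 + (1-p)*1.600000] = 3.820004; exercise = 3.364473; V(1,0) = max -> 3.820004
  V(1,1) = exp(-r*dt) * [p*1.600000 + (1-p)*0.000000] = 0.984347; exercise = 0.000000; V(1,1) = max -> 0.984347
  V(0,0) = exp(-r*dt) * [p*3.820004 + (1-p)*0.984347] = 2.708075; exercise = 1.600000; V(0,0) = max -> 2.708075

Answer: Price = V(0,0) = 2.7081


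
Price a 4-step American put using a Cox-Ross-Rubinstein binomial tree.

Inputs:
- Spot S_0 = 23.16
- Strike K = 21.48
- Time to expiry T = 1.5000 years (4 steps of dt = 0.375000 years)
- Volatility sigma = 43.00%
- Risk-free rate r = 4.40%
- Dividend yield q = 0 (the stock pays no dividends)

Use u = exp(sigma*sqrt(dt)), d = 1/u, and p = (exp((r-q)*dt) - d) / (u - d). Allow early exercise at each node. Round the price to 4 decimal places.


Answer: Price = V(0,0) = 3.1917

Derivation:
dt = T/N = 0.375000
u = exp(sigma*sqrt(dt)) = 1.301243; d = 1/u = 0.768496
p = (exp((r-q)*dt) - d) / (u - d) = 0.465776
Discount per step: exp(-r*dt) = 0.983635
Stock lattice S(k, i) with i counting down-moves:
  k=0: S(0,0) = 23.1600
  k=1: S(1,0) = 30.1368; S(1,1) = 17.7984
  k=2: S(2,0) = 39.2153; S(2,1) = 23.1600; S(2,2) = 13.6780
  k=3: S(3,0) = 51.0286; S(3,1) = 30.1368; S(3,2) = 17.7984; S(3,3) = 10.5115
  k=4: S(4,0) = 66.4007; S(4,1) = 39.2153; S(4,2) = 23.1600; S(4,3) = 13.6780; S(4,4) = 8.0780
Terminal payoffs V(N, i) = max(K - S_T, 0):
  V(4,0) = 0.000000; V(4,1) = 0.000000; V(4,2) = 0.000000; V(4,3) = 7.802032; V(4,4) = 13.401986
Backward induction: V(k, i) = exp(-r*dt) * [p * V(k+1, i) + (1-p) * V(k+1, i+1)]; then take max(V_cont, immediate exercise) for American.
  V(3,0) = exp(-r*dt) * [p*0.000000 + (1-p)*0.000000] = 0.000000; exercise = 0.000000; V(3,0) = max -> 0.000000
  V(3,1) = exp(-r*dt) * [p*0.000000 + (1-p)*0.000000] = 0.000000; exercise = 0.000000; V(3,1) = max -> 0.000000
  V(3,2) = exp(-r*dt) * [p*0.000000 + (1-p)*7.802032] = 4.099823; exercise = 3.681637; V(3,2) = max -> 4.099823
  V(3,3) = exp(-r*dt) * [p*7.802032 + (1-p)*13.401986] = 10.617027; exercise = 10.968539; V(3,3) = max -> 10.968539
  V(2,0) = exp(-r*dt) * [p*0.000000 + (1-p)*0.000000] = 0.000000; exercise = 0.000000; V(2,0) = max -> 0.000000
  V(2,1) = exp(-r*dt) * [p*0.000000 + (1-p)*4.099823] = 2.154381; exercise = 0.000000; V(2,1) = max -> 2.154381
  V(2,2) = exp(-r*dt) * [p*4.099823 + (1-p)*10.968539] = 7.642114; exercise = 7.802032; V(2,2) = max -> 7.802032
  V(1,0) = exp(-r*dt) * [p*0.000000 + (1-p)*2.154381] = 1.132087; exercise = 0.000000; V(1,0) = max -> 1.132087
  V(1,1) = exp(-r*dt) * [p*2.154381 + (1-p)*7.802032] = 5.086861; exercise = 3.681637; V(1,1) = max -> 5.086861
  V(0,0) = exp(-r*dt) * [p*1.132087 + (1-p)*5.086861] = 3.191722; exercise = 0.000000; V(0,0) = max -> 3.191722


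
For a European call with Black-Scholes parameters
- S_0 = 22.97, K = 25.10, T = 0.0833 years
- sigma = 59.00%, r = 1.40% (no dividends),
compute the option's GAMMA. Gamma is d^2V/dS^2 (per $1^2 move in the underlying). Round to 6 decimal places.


d1 = -0.4287786988; d2 = -0.5990629612
phi(d1) = 0.3639043868; exp(-qT) = 1.0000000000; exp(-rT) = 0.9988344797
Gamma = exp(-qT) * phi(d1) / (S * sigma * sqrt(T)) = 1.0000000000 * 0.3639043868 / (22.9700 * 0.5900 * 0.2886173938) = 0.093036

Answer: Gamma = 0.093036


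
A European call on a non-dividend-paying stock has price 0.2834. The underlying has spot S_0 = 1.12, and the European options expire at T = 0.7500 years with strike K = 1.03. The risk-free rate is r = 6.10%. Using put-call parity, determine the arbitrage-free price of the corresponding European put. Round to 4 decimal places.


Answer: Put price = 0.1473

Derivation:
Put-call parity: C - P = S_0 * exp(-qT) - K * exp(-rT).
S_0 * exp(-qT) = 1.1200 * 1.00000000 = 1.12000000
K * exp(-rT) = 1.0300 * 0.95528075 = 0.98393918
P = C - S*exp(-qT) + K*exp(-rT)
P = 0.2834 - 1.12000000 + 0.98393918 = 0.1473


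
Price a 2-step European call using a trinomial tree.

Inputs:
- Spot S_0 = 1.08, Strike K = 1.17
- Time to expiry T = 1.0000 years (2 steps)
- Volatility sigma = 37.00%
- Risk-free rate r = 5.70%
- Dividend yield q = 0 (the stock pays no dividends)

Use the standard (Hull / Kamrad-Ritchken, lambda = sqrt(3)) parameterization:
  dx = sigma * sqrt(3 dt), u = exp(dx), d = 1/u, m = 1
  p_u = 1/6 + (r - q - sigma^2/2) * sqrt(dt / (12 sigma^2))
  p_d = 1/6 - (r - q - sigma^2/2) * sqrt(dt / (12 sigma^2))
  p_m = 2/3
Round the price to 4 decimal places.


Answer: Price = V(0,0) = 0.1434

Derivation:
dt = T/N = 0.500000; dx = sigma*sqrt(3*dt) = 0.453156
u = exp(dx) = 1.573269; d = 1/u = 0.635619
p_u = 0.160350, p_m = 0.666667, p_d = 0.172983
Discount per step: exp(-r*dt) = 0.971902
Stock lattice S(k, j) with j the centered position index:
  k=0: S(0,+0) = 1.0800
  k=1: S(1,-1) = 0.6865; S(1,+0) = 1.0800; S(1,+1) = 1.6991
  k=2: S(2,-2) = 0.4363; S(2,-1) = 0.6865; S(2,+0) = 1.0800; S(2,+1) = 1.6991; S(2,+2) = 2.6732
Terminal payoffs V(N, j) = max(S_T - K, 0):
  V(2,-2) = 0.000000; V(2,-1) = 0.000000; V(2,+0) = 0.000000; V(2,+1) = 0.529130; V(2,+2) = 1.503189
Backward induction: V(k, j) = exp(-r*dt) * [p_u * V(k+1, j+1) + p_m * V(k+1, j) + p_d * V(k+1, j-1)]
  V(1,-1) = exp(-r*dt) * [p_u*0.000000 + p_m*0.000000 + p_d*0.000000] = 0.000000
  V(1,+0) = exp(-r*dt) * [p_u*0.529130 + p_m*0.000000 + p_d*0.000000] = 0.082462
  V(1,+1) = exp(-r*dt) * [p_u*1.503189 + p_m*0.529130 + p_d*0.000000] = 0.577106
  V(0,+0) = exp(-r*dt) * [p_u*0.577106 + p_m*0.082462 + p_d*0.000000] = 0.143369


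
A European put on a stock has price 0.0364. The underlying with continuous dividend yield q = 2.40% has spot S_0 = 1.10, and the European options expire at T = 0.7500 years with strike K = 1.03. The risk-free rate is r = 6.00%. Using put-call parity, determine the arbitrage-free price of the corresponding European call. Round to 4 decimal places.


Put-call parity: C - P = S_0 * exp(-qT) - K * exp(-rT).
S_0 * exp(-qT) = 1.1000 * 0.98216103 = 1.08037714
K * exp(-rT) = 1.0300 * 0.95599748 = 0.98467741
C = P + S*exp(-qT) - K*exp(-rT)
C = 0.0364 + 1.08037714 - 0.98467741 = 0.1321

Answer: Call price = 0.1321


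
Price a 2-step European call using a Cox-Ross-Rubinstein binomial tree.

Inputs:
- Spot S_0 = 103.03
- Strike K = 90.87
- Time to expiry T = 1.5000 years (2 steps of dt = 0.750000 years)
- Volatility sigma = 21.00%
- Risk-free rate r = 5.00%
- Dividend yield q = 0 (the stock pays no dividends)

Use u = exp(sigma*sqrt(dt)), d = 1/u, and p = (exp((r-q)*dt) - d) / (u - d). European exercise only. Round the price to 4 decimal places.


Answer: Price = V(0,0) = 22.1981

Derivation:
dt = T/N = 0.750000
u = exp(sigma*sqrt(dt)) = 1.199453; d = 1/u = 0.833714
p = (exp((r-q)*dt) - d) / (u - d) = 0.559137
Discount per step: exp(-r*dt) = 0.963194
Stock lattice S(k, i) with i counting down-moves:
  k=0: S(0,0) = 103.0300
  k=1: S(1,0) = 123.5796; S(1,1) = 85.8975
  k=2: S(2,0) = 148.2279; S(2,1) = 103.0300; S(2,2) = 71.6139
Terminal payoffs V(N, i) = max(S_T - K, 0):
  V(2,0) = 57.357889; V(2,1) = 12.160000; V(2,2) = 0.000000
Backward induction: V(k, i) = exp(-r*dt) * [p * V(k+1, i) + (1-p) * V(k+1, i+1)].
  V(1,0) = exp(-r*dt) * [p*57.357889 + (1-p)*12.160000] = 36.054131
  V(1,1) = exp(-r*dt) * [p*12.160000 + (1-p)*0.000000] = 6.548866
  V(0,0) = exp(-r*dt) * [p*36.054131 + (1-p)*6.548866] = 22.198129


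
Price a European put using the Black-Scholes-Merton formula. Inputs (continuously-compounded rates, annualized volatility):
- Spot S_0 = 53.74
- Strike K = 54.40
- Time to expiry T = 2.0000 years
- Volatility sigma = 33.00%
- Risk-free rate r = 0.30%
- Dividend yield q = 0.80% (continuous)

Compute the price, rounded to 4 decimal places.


Answer: Price = 10.4723

Derivation:
d1 = (ln(S/K) + (r - q + 0.5*sigma^2) * T) / (sigma * sqrt(T)) = 0.18576220
d2 = d1 - sigma * sqrt(T) = -0.28092828
exp(-rT) = 0.99401796; exp(-qT) = 0.98412732
P = K * exp(-rT) * N(-d2) - S_0 * exp(-qT) * N(-d1)
N(-d1) = 0.42631562; N(-d2) = 0.61061729
P = 54.4000 * 0.99401796 * 0.61061729 - 53.7400 * 0.98412732 * 0.42631562 = 10.4723


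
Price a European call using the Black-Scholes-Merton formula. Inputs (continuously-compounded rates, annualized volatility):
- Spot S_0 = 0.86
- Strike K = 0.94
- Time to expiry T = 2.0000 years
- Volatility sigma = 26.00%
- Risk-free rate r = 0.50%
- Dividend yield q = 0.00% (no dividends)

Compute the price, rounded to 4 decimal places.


d1 = (ln(S/K) + (r - q + 0.5*sigma^2) * T) / (sigma * sqrt(T)) = -0.03086109
d2 = d1 - sigma * sqrt(T) = -0.39855662
exp(-rT) = 0.99004983; exp(-qT) = 1.00000000
C = S_0 * exp(-qT) * N(d1) - K * exp(-rT) * N(d2)
N(d1) = 0.48769016; N(d2) = 0.34510997
C = 0.8600 * 1.00000000 * 0.48769016 - 0.9400 * 0.99004983 * 0.34510997 = 0.0982

Answer: Price = 0.0982


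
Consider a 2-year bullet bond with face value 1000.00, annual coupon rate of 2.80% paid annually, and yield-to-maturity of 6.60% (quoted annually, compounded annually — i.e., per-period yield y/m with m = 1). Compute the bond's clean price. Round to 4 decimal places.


Answer: Price = 930.9125

Derivation:
Coupon per period c = face * coupon_rate / m = 28.000000
Periods per year m = 1; per-period yield y/m = 0.066000
Number of cashflows N = 2
Cashflows (t years, CF_t, discount factor 1/(1+y/m)^(m*t), PV):
  t = 1.0000: CF_t = 28.000000, DF = 0.938086, PV = 26.266417
  t = 2.0000: CF_t = 1028.000000, DF = 0.880006, PV = 904.646079
Price P = sum_t PV_t = 930.912496


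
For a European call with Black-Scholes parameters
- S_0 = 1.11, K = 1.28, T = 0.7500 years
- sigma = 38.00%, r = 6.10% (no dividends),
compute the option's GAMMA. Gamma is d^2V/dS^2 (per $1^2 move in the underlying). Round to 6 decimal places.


Answer: Gamma = 1.083014

Derivation:
d1 = -0.1294481980; d2 = -0.4585378514
phi(d1) = 0.3956137387; exp(-qT) = 1.0000000000; exp(-rT) = 0.9552807525
Gamma = exp(-qT) * phi(d1) / (S * sigma * sqrt(T)) = 1.0000000000 * 0.3956137387 / (1.1100 * 0.3800 * 0.8660254038) = 1.083014


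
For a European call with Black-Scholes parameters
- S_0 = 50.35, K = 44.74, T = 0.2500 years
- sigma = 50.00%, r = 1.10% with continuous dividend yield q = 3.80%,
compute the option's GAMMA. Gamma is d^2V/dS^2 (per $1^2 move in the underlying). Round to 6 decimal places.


Answer: Gamma = 0.026679

Derivation:
d1 = 0.5705226524; d2 = 0.3205226524
phi(d1) = 0.3390232528; exp(-qT) = 0.9905449824; exp(-rT) = 0.9972537778
Gamma = exp(-qT) * phi(d1) / (S * sigma * sqrt(T)) = 0.9905449824 * 0.3390232528 / (50.3500 * 0.5000 * 0.5000000000) = 0.026679


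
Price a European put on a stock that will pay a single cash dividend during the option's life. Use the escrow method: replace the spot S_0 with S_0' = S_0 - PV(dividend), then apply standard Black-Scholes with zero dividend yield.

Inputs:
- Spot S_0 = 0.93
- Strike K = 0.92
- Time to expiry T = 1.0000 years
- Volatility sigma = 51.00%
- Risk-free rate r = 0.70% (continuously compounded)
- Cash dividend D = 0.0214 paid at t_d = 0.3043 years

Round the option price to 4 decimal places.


PV(D) = D * exp(-r * t_d) = 0.0214 * 0.99787217 = 0.02135446
S_0' = S_0 - PV(D) = 0.9300 - 0.02135446 = 0.90864554
d1 = (ln(S_0'/K) + (r + sigma^2/2)*T) / (sigma*sqrt(T)) = 0.24437529
d2 = d1 - sigma*sqrt(T) = -0.26562471
exp(-rT) = 0.99302444
N(-d1) = 0.40347009; N(-d2) = 0.60473587
P = K * exp(-rT) * N(-d2) - S_0' * N(-d1) = 0.9200 * 0.99302444 * 0.60473587 - 0.90864554 * 0.40347009 = 0.1859

Answer: Price = 0.1859


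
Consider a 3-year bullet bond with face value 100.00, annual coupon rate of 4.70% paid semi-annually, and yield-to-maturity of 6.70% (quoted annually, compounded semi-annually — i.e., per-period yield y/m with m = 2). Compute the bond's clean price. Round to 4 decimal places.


Coupon per period c = face * coupon_rate / m = 2.350000
Periods per year m = 2; per-period yield y/m = 0.033500
Number of cashflows N = 6
Cashflows (t years, CF_t, discount factor 1/(1+y/m)^(m*t), PV):
  t = 0.5000: CF_t = 2.350000, DF = 0.967586, PV = 2.273827
  t = 1.0000: CF_t = 2.350000, DF = 0.936222, PV = 2.200123
  t = 1.5000: CF_t = 2.350000, DF = 0.905876, PV = 2.128808
  t = 2.0000: CF_t = 2.350000, DF = 0.876512, PV = 2.059804
  t = 2.5000: CF_t = 2.350000, DF = 0.848101, PV = 1.993037
  t = 3.0000: CF_t = 102.350000, DF = 0.820611, PV = 83.989493
Price P = sum_t PV_t = 94.645092

Answer: Price = 94.6451


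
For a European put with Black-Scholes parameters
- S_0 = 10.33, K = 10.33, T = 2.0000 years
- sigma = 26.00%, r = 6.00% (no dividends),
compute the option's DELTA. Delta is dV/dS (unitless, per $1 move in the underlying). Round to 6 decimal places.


Answer: Delta = -0.304954

Derivation:
d1 = 0.5102047390; d2 = 0.1425092128
phi(d1) = 0.3502552968; exp(-qT) = 1.0000000000; exp(-rT) = 0.8869204367
N(-d1) = 0.3049540162
Delta = -exp(-qT) * N(-d1) = -1.0000000000 * 0.3049540162 = -0.304954


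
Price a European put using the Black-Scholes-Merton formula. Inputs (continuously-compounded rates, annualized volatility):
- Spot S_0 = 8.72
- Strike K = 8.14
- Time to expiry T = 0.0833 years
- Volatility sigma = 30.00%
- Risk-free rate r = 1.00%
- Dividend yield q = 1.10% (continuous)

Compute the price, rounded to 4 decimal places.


Answer: Price = 0.0885

Derivation:
d1 = (ln(S/K) + (r - q + 0.5*sigma^2) * T) / (sigma * sqrt(T)) = 0.83725905
d2 = d1 - sigma * sqrt(T) = 0.75067384
exp(-rT) = 0.99916735; exp(-qT) = 0.99908412
P = K * exp(-rT) * N(-d2) - S_0 * exp(-qT) * N(-d1)
N(-d1) = 0.20122348; N(-d2) = 0.22642449
P = 8.1400 * 0.99916735 * 0.22642449 - 8.7200 * 0.99908412 * 0.20122348 = 0.0885


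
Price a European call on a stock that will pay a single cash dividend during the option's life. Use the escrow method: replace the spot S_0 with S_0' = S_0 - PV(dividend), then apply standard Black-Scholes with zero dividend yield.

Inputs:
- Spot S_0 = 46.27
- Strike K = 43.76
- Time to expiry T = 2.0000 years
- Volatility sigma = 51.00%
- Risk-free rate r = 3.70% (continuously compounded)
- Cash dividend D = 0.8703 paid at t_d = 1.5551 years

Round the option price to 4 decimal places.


PV(D) = D * exp(-r * t_d) = 0.8703 * 0.94408535 = 0.82163748
S_0' = S_0 - PV(D) = 46.2700 - 0.82163748 = 45.44836252
d1 = (ln(S_0'/K) + (r + sigma^2/2)*T) / (sigma*sqrt(T)) = 0.51571188
d2 = d1 - sigma*sqrt(T) = -0.20553704
exp(-rT) = 0.92867169
N(d1) = 0.69697217; N(d2) = 0.41857628
C = S_0' * N(d1) - K * exp(-rT) * N(d2) = 45.44836252 * 0.69697217 - 43.7600 * 0.92867169 * 0.41857628 = 14.6659

Answer: Price = 14.6659


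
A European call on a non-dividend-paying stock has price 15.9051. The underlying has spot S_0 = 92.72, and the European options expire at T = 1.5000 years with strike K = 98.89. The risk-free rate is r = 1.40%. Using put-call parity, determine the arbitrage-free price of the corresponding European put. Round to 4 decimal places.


Put-call parity: C - P = S_0 * exp(-qT) - K * exp(-rT).
S_0 * exp(-qT) = 92.7200 * 1.00000000 = 92.72000000
K * exp(-rT) = 98.8900 * 0.97921896 = 96.83496341
P = C - S*exp(-qT) + K*exp(-rT)
P = 15.9051 - 92.72000000 + 96.83496341 = 20.0201

Answer: Put price = 20.0201


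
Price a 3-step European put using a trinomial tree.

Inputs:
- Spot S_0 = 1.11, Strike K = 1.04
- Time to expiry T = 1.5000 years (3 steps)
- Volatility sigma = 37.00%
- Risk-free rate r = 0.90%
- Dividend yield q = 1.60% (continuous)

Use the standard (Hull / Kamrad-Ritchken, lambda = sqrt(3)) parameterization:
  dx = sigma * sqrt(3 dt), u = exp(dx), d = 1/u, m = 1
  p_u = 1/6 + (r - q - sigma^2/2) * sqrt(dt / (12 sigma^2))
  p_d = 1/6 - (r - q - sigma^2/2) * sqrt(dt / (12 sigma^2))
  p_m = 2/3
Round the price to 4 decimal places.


dt = T/N = 0.500000; dx = sigma*sqrt(3*dt) = 0.453156
u = exp(dx) = 1.573269; d = 1/u = 0.635619
p_u = 0.125042, p_m = 0.666667, p_d = 0.208291
Discount per step: exp(-r*dt) = 0.995510
Stock lattice S(k, j) with j the centered position index:
  k=0: S(0,+0) = 1.1100
  k=1: S(1,-1) = 0.7055; S(1,+0) = 1.1100; S(1,+1) = 1.7463
  k=2: S(2,-2) = 0.4485; S(2,-1) = 0.7055; S(2,+0) = 1.1100; S(2,+1) = 1.7463; S(2,+2) = 2.7474
  k=3: S(3,-3) = 0.2850; S(3,-2) = 0.4485; S(3,-1) = 0.7055; S(3,+0) = 1.1100; S(3,+1) = 1.7463; S(3,+2) = 2.7474; S(3,+3) = 4.3225
Terminal payoffs V(N, j) = max(K - S_T, 0):
  V(3,-3) = 0.754955; V(3,-2) = 0.591547; V(3,-1) = 0.334463; V(3,+0) = 0.000000; V(3,+1) = 0.000000; V(3,+2) = 0.000000; V(3,+3) = 0.000000
Backward induction: V(k, j) = exp(-r*dt) * [p_u * V(k+1, j+1) + p_m * V(k+1, j) + p_d * V(k+1, j-1)]
  V(2,-2) = exp(-r*dt) * [p_u*0.334463 + p_m*0.591547 + p_d*0.754955] = 0.590773
  V(2,-1) = exp(-r*dt) * [p_u*0.000000 + p_m*0.334463 + p_d*0.591547] = 0.344635
  V(2,+0) = exp(-r*dt) * [p_u*0.000000 + p_m*0.000000 + p_d*0.334463] = 0.069353
  V(2,+1) = exp(-r*dt) * [p_u*0.000000 + p_m*0.000000 + p_d*0.000000] = 0.000000
  V(2,+2) = exp(-r*dt) * [p_u*0.000000 + p_m*0.000000 + p_d*0.000000] = 0.000000
  V(1,-1) = exp(-r*dt) * [p_u*0.069353 + p_m*0.344635 + p_d*0.590773] = 0.359858
  V(1,+0) = exp(-r*dt) * [p_u*0.000000 + p_m*0.069353 + p_d*0.344635] = 0.117490
  V(1,+1) = exp(-r*dt) * [p_u*0.000000 + p_m*0.000000 + p_d*0.069353] = 0.014381
  V(0,+0) = exp(-r*dt) * [p_u*0.014381 + p_m*0.117490 + p_d*0.359858] = 0.154384

Answer: Price = V(0,0) = 0.1544


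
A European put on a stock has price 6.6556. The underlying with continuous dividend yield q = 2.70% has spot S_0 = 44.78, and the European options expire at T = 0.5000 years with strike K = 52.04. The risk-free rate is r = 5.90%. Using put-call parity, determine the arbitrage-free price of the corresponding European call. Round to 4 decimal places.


Answer: Call price = 0.3079

Derivation:
Put-call parity: C - P = S_0 * exp(-qT) - K * exp(-rT).
S_0 * exp(-qT) = 44.7800 * 0.98659072 = 44.17953228
K * exp(-rT) = 52.0400 * 0.97093088 = 50.52724287
C = P + S*exp(-qT) - K*exp(-rT)
C = 6.6556 + 44.17953228 - 50.52724287 = 0.3079


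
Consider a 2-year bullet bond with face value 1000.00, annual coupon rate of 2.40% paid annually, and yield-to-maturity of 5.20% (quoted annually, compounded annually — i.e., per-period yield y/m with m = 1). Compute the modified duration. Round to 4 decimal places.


Coupon per period c = face * coupon_rate / m = 24.000000
Periods per year m = 1; per-period yield y/m = 0.052000
Number of cashflows N = 2
Cashflows (t years, CF_t, discount factor 1/(1+y/m)^(m*t), PV):
  t = 1.0000: CF_t = 24.000000, DF = 0.950570, PV = 22.813688
  t = 2.0000: CF_t = 1024.000000, DF = 0.903584, PV = 925.269991
Price P = sum_t PV_t = 948.083679
First compute Macaulay numerator sum_t t * PV_t:
  t * PV_t at t = 1.0000: 22.813688
  t * PV_t at t = 2.0000: 1850.539982
Macaulay duration D = 1873.353670 / 948.083679 = 1.975937
Modified duration = D / (1 + y/m) = 1.975937 / (1 + 0.052000) = 1.878267

Answer: Modified duration = 1.8783


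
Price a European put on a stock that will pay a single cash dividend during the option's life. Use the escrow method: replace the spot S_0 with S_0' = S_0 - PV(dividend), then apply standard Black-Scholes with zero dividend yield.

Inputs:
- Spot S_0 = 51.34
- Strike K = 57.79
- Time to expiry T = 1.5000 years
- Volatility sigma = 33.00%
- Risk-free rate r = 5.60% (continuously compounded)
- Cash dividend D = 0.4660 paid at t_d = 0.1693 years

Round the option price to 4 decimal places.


Answer: Price = 9.5037

Derivation:
PV(D) = D * exp(-r * t_d) = 0.4660 * 0.99056400 = 0.46160282
S_0' = S_0 - PV(D) = 51.3400 - 0.46160282 = 50.87839718
d1 = (ln(S_0'/K) + (r + sigma^2/2)*T) / (sigma*sqrt(T)) = 0.09475731
d2 = d1 - sigma*sqrt(T) = -0.30940849
exp(-rT) = 0.91943126
N(-d1) = 0.46225380; N(-d2) = 0.62149460
P = K * exp(-rT) * N(-d2) - S_0' * N(-d1) = 57.7900 * 0.91943126 * 0.62149460 - 50.87839718 * 0.46225380 = 9.5037


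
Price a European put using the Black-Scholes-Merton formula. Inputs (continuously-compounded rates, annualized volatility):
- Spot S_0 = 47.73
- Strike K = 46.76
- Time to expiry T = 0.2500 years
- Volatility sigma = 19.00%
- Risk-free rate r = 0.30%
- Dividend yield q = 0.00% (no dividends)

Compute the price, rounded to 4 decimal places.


Answer: Price = 1.3314

Derivation:
d1 = (ln(S/K) + (r - q + 0.5*sigma^2) * T) / (sigma * sqrt(T)) = 0.27152099
d2 = d1 - sigma * sqrt(T) = 0.17652099
exp(-rT) = 0.99925028; exp(-qT) = 1.00000000
P = K * exp(-rT) * N(-d2) - S_0 * exp(-qT) * N(-d1)
N(-d1) = 0.39299518; N(-d2) = 0.42994233
P = 46.7600 * 0.99925028 * 0.42994233 - 47.7300 * 1.00000000 * 0.39299518 = 1.3314


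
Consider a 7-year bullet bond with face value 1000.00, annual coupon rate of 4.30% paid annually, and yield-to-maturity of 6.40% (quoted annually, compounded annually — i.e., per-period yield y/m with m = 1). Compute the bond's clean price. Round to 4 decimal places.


Coupon per period c = face * coupon_rate / m = 43.000000
Periods per year m = 1; per-period yield y/m = 0.064000
Number of cashflows N = 7
Cashflows (t years, CF_t, discount factor 1/(1+y/m)^(m*t), PV):
  t = 1.0000: CF_t = 43.000000, DF = 0.939850, PV = 40.413534
  t = 2.0000: CF_t = 43.000000, DF = 0.883317, PV = 37.982645
  t = 3.0000: CF_t = 43.000000, DF = 0.830185, PV = 35.697974
  t = 4.0000: CF_t = 43.000000, DF = 0.780249, PV = 33.550728
  t = 5.0000: CF_t = 43.000000, DF = 0.733317, PV = 31.532639
  t = 6.0000: CF_t = 43.000000, DF = 0.689208, PV = 29.635939
  t = 7.0000: CF_t = 1043.000000, DF = 0.647752, PV = 675.605090
Price P = sum_t PV_t = 884.418548

Answer: Price = 884.4185


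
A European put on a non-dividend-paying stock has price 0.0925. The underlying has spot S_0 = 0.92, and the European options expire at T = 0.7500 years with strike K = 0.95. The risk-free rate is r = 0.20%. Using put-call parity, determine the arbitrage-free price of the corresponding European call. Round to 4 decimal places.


Answer: Call price = 0.0639

Derivation:
Put-call parity: C - P = S_0 * exp(-qT) - K * exp(-rT).
S_0 * exp(-qT) = 0.9200 * 1.00000000 = 0.92000000
K * exp(-rT) = 0.9500 * 0.99850112 = 0.94857607
C = P + S*exp(-qT) - K*exp(-rT)
C = 0.0925 + 0.92000000 - 0.94857607 = 0.0639


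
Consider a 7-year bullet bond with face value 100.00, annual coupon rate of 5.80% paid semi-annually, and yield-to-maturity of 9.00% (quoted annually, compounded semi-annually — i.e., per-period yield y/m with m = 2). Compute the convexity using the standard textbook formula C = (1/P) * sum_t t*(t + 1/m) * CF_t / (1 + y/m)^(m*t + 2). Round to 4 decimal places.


Answer: Convexity = 36.6208

Derivation:
Coupon per period c = face * coupon_rate / m = 2.900000
Periods per year m = 2; per-period yield y/m = 0.045000
Number of cashflows N = 14
Cashflows (t years, CF_t, discount factor 1/(1+y/m)^(m*t), PV):
  t = 0.5000: CF_t = 2.900000, DF = 0.956938, PV = 2.775120
  t = 1.0000: CF_t = 2.900000, DF = 0.915730, PV = 2.655617
  t = 1.5000: CF_t = 2.900000, DF = 0.876297, PV = 2.541260
  t = 2.0000: CF_t = 2.900000, DF = 0.838561, PV = 2.431828
  t = 2.5000: CF_t = 2.900000, DF = 0.802451, PV = 2.327108
  t = 3.0000: CF_t = 2.900000, DF = 0.767896, PV = 2.226898
  t = 3.5000: CF_t = 2.900000, DF = 0.734828, PV = 2.131003
  t = 4.0000: CF_t = 2.900000, DF = 0.703185, PV = 2.039237
  t = 4.5000: CF_t = 2.900000, DF = 0.672904, PV = 1.951423
  t = 5.0000: CF_t = 2.900000, DF = 0.643928, PV = 1.867390
  t = 5.5000: CF_t = 2.900000, DF = 0.616199, PV = 1.786976
  t = 6.0000: CF_t = 2.900000, DF = 0.589664, PV = 1.710025
  t = 6.5000: CF_t = 2.900000, DF = 0.564272, PV = 1.636388
  t = 7.0000: CF_t = 102.900000, DF = 0.539973, PV = 55.563208
Price P = sum_t PV_t = 83.643480
Convexity numerator sum_t t*(t + 1/m) * CF_t / (1+y/m)^(m*t + 2):
  t = 0.5000: term = 1.270630
  t = 1.0000: term = 3.647742
  t = 1.5000: term = 6.981324
  t = 2.0000: term = 11.134488
  t = 2.5000: term = 15.982519
  t = 3.0000: term = 21.411987
  t = 3.5000: term = 27.319920
  t = 4.0000: term = 33.613025
  t = 4.5000: term = 40.206968
  t = 5.0000: term = 47.025693
  t = 5.5000: term = 54.000796
  t = 6.0000: term = 61.070931
  t = 6.5000: term = 68.181262
  t = 7.0000: term = 2671.246899
Convexity = (1/P) * sum = 3063.094184 / 83.643480 = 36.620836


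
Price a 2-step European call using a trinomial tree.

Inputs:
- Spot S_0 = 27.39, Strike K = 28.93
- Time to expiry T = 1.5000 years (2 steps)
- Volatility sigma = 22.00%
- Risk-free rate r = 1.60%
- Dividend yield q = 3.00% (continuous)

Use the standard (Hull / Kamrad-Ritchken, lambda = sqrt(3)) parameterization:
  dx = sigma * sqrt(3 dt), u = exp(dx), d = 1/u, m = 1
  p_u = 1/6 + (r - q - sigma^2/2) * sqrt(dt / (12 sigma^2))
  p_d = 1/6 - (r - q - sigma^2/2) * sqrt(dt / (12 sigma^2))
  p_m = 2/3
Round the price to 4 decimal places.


dt = T/N = 0.750000; dx = sigma*sqrt(3*dt) = 0.330000
u = exp(dx) = 1.390968; d = 1/u = 0.718924
p_u = 0.123258, p_m = 0.666667, p_d = 0.210076
Discount per step: exp(-r*dt) = 0.988072
Stock lattice S(k, j) with j the centered position index:
  k=0: S(0,+0) = 27.3900
  k=1: S(1,-1) = 19.6913; S(1,+0) = 27.3900; S(1,+1) = 38.0986
  k=2: S(2,-2) = 14.1566; S(2,-1) = 19.6913; S(2,+0) = 27.3900; S(2,+1) = 38.0986; S(2,+2) = 52.9940
Terminal payoffs V(N, j) = max(S_T - K, 0):
  V(2,-2) = 0.000000; V(2,-1) = 0.000000; V(2,+0) = 0.000000; V(2,+1) = 9.168617; V(2,+2) = 24.063962
Backward induction: V(k, j) = exp(-r*dt) * [p_u * V(k+1, j+1) + p_m * V(k+1, j) + p_d * V(k+1, j-1)]
  V(1,-1) = exp(-r*dt) * [p_u*0.000000 + p_m*0.000000 + p_d*0.000000] = 0.000000
  V(1,+0) = exp(-r*dt) * [p_u*9.168617 + p_m*0.000000 + p_d*0.000000] = 1.116621
  V(1,+1) = exp(-r*dt) * [p_u*24.063962 + p_m*9.168617 + p_d*0.000000] = 8.970186
  V(0,+0) = exp(-r*dt) * [p_u*8.970186 + p_m*1.116621 + p_d*0.000000] = 1.827990

Answer: Price = V(0,0) = 1.8280


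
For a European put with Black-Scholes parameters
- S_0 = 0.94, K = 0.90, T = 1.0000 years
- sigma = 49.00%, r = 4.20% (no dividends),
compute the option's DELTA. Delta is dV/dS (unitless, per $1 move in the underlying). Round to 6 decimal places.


Answer: Delta = -0.337440

Derivation:
d1 = 0.4194594121; d2 = -0.0705405879
phi(d1) = 0.3653455604; exp(-qT) = 1.0000000000; exp(-rT) = 0.9588697806
N(-d1) = 0.3374402058
Delta = -exp(-qT) * N(-d1) = -1.0000000000 * 0.3374402058 = -0.337440


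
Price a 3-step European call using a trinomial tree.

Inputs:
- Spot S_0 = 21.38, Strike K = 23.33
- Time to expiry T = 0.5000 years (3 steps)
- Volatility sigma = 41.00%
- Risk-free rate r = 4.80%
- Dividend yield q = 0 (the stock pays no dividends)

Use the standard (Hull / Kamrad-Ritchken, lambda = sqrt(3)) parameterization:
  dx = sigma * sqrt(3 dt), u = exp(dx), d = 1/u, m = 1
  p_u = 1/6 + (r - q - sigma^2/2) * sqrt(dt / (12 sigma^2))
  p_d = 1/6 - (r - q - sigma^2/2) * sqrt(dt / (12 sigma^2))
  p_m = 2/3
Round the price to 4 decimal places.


Answer: Price = V(0,0) = 1.9442

Derivation:
dt = T/N = 0.166667; dx = sigma*sqrt(3*dt) = 0.289914
u = exp(dx) = 1.336312; d = 1/u = 0.748328
p_u = 0.156304, p_m = 0.666667, p_d = 0.177029
Discount per step: exp(-r*dt) = 0.992032
Stock lattice S(k, j) with j the centered position index:
  k=0: S(0,+0) = 21.3800
  k=1: S(1,-1) = 15.9993; S(1,+0) = 21.3800; S(1,+1) = 28.5704
  k=2: S(2,-2) = 11.9727; S(2,-1) = 15.9993; S(2,+0) = 21.3800; S(2,+1) = 28.5704; S(2,+2) = 38.1789
  k=3: S(3,-3) = 8.9595; S(3,-2) = 11.9727; S(3,-1) = 15.9993; S(3,+0) = 21.3800; S(3,+1) = 28.5704; S(3,+2) = 38.1789; S(3,+3) = 51.0190
Terminal payoffs V(N, j) = max(S_T - K, 0):
  V(3,-3) = 0.000000; V(3,-2) = 0.000000; V(3,-1) = 0.000000; V(3,+0) = 0.000000; V(3,+1) = 5.240356; V(3,+2) = 14.848918; V(3,+3) = 27.688956
Backward induction: V(k, j) = exp(-r*dt) * [p_u * V(k+1, j+1) + p_m * V(k+1, j) + p_d * V(k+1, j-1)]
  V(2,-2) = exp(-r*dt) * [p_u*0.000000 + p_m*0.000000 + p_d*0.000000] = 0.000000
  V(2,-1) = exp(-r*dt) * [p_u*0.000000 + p_m*0.000000 + p_d*0.000000] = 0.000000
  V(2,+0) = exp(-r*dt) * [p_u*5.240356 + p_m*0.000000 + p_d*0.000000] = 0.812564
  V(2,+1) = exp(-r*dt) * [p_u*14.848918 + p_m*5.240356 + p_d*0.000000] = 5.768191
  V(2,+2) = exp(-r*dt) * [p_u*27.688956 + p_m*14.848918 + p_d*5.240356] = 15.034123
  V(1,-1) = exp(-r*dt) * [p_u*0.812564 + p_m*0.000000 + p_d*0.000000] = 0.125995
  V(1,+0) = exp(-r*dt) * [p_u*5.768191 + p_m*0.812564 + p_d*0.000000] = 1.431803
  V(1,+1) = exp(-r*dt) * [p_u*15.034123 + p_m*5.768191 + p_d*0.812564] = 6.288696
  V(0,+0) = exp(-r*dt) * [p_u*6.288696 + p_m*1.431803 + p_d*0.125995] = 1.944175


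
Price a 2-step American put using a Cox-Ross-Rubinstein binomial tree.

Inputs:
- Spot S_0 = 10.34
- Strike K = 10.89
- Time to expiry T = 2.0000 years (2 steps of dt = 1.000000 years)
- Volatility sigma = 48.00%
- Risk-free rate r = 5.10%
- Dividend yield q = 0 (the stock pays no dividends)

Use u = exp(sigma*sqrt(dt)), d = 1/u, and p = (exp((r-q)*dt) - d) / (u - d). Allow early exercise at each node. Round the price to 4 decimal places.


Answer: Price = V(0,0) = 2.5349

Derivation:
dt = T/N = 1.000000
u = exp(sigma*sqrt(dt)) = 1.616074; d = 1/u = 0.618783
p = (exp((r-q)*dt) - d) / (u - d) = 0.434717
Discount per step: exp(-r*dt) = 0.950279
Stock lattice S(k, i) with i counting down-moves:
  k=0: S(0,0) = 10.3400
  k=1: S(1,0) = 16.7102; S(1,1) = 6.3982
  k=2: S(2,0) = 27.0049; S(2,1) = 10.3400; S(2,2) = 3.9591
Terminal payoffs V(N, i) = max(K - S_T, 0):
  V(2,0) = 0.000000; V(2,1) = 0.550000; V(2,2) = 6.930888
Backward induction: V(k, i) = exp(-r*dt) * [p * V(k+1, i) + (1-p) * V(k+1, i+1)]; then take max(V_cont, immediate exercise) for American.
  V(1,0) = exp(-r*dt) * [p*0.000000 + (1-p)*0.550000] = 0.295447; exercise = 0.000000; V(1,0) = max -> 0.295447
  V(1,1) = exp(-r*dt) * [p*0.550000 + (1-p)*6.930888] = 3.950314; exercise = 4.491780; V(1,1) = max -> 4.491780
  V(0,0) = exp(-r*dt) * [p*0.295447 + (1-p)*4.491780] = 2.534927; exercise = 0.550000; V(0,0) = max -> 2.534927


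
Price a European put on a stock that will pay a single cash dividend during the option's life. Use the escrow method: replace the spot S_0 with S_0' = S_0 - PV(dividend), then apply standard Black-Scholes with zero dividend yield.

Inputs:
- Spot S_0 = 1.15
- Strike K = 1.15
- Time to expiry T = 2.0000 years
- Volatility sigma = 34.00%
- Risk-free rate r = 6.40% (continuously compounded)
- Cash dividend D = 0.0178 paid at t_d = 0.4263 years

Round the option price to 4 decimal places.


Answer: Price = 0.1488

Derivation:
PV(D) = D * exp(-r * t_d) = 0.0178 * 0.97308562 = 0.01732092
S_0' = S_0 - PV(D) = 1.1500 - 0.01732092 = 1.13267908
d1 = (ln(S_0'/K) + (r + sigma^2/2)*T) / (sigma*sqrt(T)) = 0.47505877
d2 = d1 - sigma*sqrt(T) = -0.00577384
exp(-rT) = 0.87985338
N(-d1) = 0.31737254; N(-d2) = 0.50230342
P = K * exp(-rT) * N(-d2) - S_0' * N(-d1) = 1.1500 * 0.87985338 * 0.50230342 - 1.13267908 * 0.31737254 = 0.1488


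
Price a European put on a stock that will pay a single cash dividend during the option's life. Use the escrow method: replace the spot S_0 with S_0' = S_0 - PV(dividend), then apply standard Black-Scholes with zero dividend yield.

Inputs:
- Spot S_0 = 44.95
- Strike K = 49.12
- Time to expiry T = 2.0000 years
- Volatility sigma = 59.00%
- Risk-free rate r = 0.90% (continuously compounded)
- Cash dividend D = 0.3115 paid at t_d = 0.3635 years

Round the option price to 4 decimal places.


PV(D) = D * exp(-r * t_d) = 0.3115 * 0.99673385 = 0.31048259
S_0' = S_0 - PV(D) = 44.9500 - 0.31048259 = 44.63951741
d1 = (ln(S_0'/K) + (r + sigma^2/2)*T) / (sigma*sqrt(T)) = 0.32413442
d2 = d1 - sigma*sqrt(T) = -0.51025158
exp(-rT) = 0.98216103
N(-d1) = 0.37291813; N(-d2) = 0.69506239
P = K * exp(-rT) * N(-d2) - S_0' * N(-d1) = 49.1200 * 0.98216103 * 0.69506239 - 44.63951741 * 0.37291813 = 16.8855

Answer: Price = 16.8855


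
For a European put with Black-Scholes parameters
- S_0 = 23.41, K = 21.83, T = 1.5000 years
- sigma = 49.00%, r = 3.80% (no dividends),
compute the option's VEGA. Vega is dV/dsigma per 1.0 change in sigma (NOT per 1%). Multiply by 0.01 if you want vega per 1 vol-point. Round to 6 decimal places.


d1 = 0.5114819706; d2 = -0.0886430164
phi(d1) = 0.3500268419; exp(-qT) = 1.0000000000; exp(-rT) = 0.9445940694
Vega = S * exp(-qT) * phi(d1) * sqrt(T) = 23.4100 * 1.0000000000 * 0.3500268419 * 1.2247448714 = 10.035717

Answer: Vega = 10.035717


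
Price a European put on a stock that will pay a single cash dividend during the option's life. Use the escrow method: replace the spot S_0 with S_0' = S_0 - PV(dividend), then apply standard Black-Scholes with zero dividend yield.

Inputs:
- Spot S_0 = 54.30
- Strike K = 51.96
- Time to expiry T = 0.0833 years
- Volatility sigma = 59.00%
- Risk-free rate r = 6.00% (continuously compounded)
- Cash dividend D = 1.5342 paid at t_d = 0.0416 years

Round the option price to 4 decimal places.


PV(D) = D * exp(-r * t_d) = 1.5342 * 0.99750711 = 1.53037541
S_0' = S_0 - PV(D) = 54.3000 - 1.53037541 = 52.76962459
d1 = (ln(S_0'/K) + (r + sigma^2/2)*T) / (sigma*sqrt(T)) = 0.20529147
d2 = d1 - sigma*sqrt(T) = 0.03500721
exp(-rT) = 0.99501447
N(-d1) = 0.41867220; N(-d2) = 0.48603700
P = K * exp(-rT) * N(-d2) - S_0' * N(-d1) = 51.9600 * 0.99501447 * 0.48603700 - 52.76962459 * 0.41867220 = 3.0354

Answer: Price = 3.0354
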